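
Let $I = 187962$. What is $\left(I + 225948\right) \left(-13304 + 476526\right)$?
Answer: $191732218020$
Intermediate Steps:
$\left(I + 225948\right) \left(-13304 + 476526\right) = \left(187962 + 225948\right) \left(-13304 + 476526\right) = 413910 \cdot 463222 = 191732218020$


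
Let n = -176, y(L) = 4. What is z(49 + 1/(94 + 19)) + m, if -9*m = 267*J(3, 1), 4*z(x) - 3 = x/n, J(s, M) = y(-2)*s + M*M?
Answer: -45939643/119328 ≈ -384.99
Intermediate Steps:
J(s, M) = M**2 + 4*s (J(s, M) = 4*s + M*M = 4*s + M**2 = M**2 + 4*s)
z(x) = 3/4 - x/704 (z(x) = 3/4 + (x/(-176))/4 = 3/4 + (x*(-1/176))/4 = 3/4 + (-x/176)/4 = 3/4 - x/704)
m = -1157/3 (m = -89*(1**2 + 4*3)/3 = -89*(1 + 12)/3 = -89*13/3 = -1/9*3471 = -1157/3 ≈ -385.67)
z(49 + 1/(94 + 19)) + m = (3/4 - (49 + 1/(94 + 19))/704) - 1157/3 = (3/4 - (49 + 1/113)/704) - 1157/3 = (3/4 - 1/704*5538/113) - 1157/3 = (3/4 - 2769/39776) - 1157/3 = 27063/39776 - 1157/3 = -45939643/119328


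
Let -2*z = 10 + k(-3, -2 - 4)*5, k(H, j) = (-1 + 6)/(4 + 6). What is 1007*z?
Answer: -25175/4 ≈ -6293.8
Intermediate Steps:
k(H, j) = ½ (k(H, j) = 5/10 = 5*(⅒) = ½)
z = -25/4 (z = -(10 + (½)*5)/2 = -(10 + 5/2)/2 = -½*25/2 = -25/4 ≈ -6.2500)
1007*z = 1007*(-25/4) = -25175/4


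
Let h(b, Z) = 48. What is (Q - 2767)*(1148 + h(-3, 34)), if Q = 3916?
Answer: 1374204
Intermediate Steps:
(Q - 2767)*(1148 + h(-3, 34)) = (3916 - 2767)*(1148 + 48) = 1149*1196 = 1374204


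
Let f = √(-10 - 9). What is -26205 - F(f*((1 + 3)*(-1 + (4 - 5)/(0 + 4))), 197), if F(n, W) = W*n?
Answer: -26205 + 985*I*√19 ≈ -26205.0 + 4293.5*I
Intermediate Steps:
f = I*√19 (f = √(-19) = I*√19 ≈ 4.3589*I)
-26205 - F(f*((1 + 3)*(-1 + (4 - 5)/(0 + 4))), 197) = -26205 - 197*(I*√19)*((1 + 3)*(-1 + (4 - 5)/(0 + 4))) = -26205 - 197*(I*√19)*(4*(-1 - 1/4)) = -26205 - 197*(I*√19)*(4*(-1 - 1*¼)) = -26205 - 197*(I*√19)*(4*(-1 - ¼)) = -26205 - 197*(I*√19)*(4*(-5/4)) = -26205 - 197*(I*√19)*(-5) = -26205 - 197*(-5*I*√19) = -26205 - (-985)*I*√19 = -26205 + 985*I*√19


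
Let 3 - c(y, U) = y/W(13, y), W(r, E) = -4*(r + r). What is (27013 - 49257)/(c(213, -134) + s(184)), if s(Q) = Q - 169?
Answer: -2313376/2085 ≈ -1109.5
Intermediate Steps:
W(r, E) = -8*r
s(Q) = -169 + Q
c(y, U) = 3 + y/104 (c(y, U) = 3 - y/((-8*13)) = 3 - y/(-104) = 3 - y*(-1)/104 = 3 - (-1)*y/104 = 3 + y/104)
(27013 - 49257)/(c(213, -134) + s(184)) = (27013 - 49257)/((3 + (1/104)*213) + (-169 + 184)) = -22244/((3 + 213/104) + 15) = -22244/(525/104 + 15) = -22244/2085/104 = -22244*104/2085 = -2313376/2085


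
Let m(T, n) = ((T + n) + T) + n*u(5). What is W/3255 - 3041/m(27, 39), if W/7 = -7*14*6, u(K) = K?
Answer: -527803/44640 ≈ -11.824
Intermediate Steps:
m(T, n) = 2*T + 6*n (m(T, n) = ((T + n) + T) + n*5 = (n + 2*T) + 5*n = 2*T + 6*n)
W = -4116 (W = 7*(-7*14*6) = 7*(-98*6) = 7*(-588) = -4116)
W/3255 - 3041/m(27, 39) = -4116/3255 - 3041/(2*27 + 6*39) = -4116*1/3255 - 3041/(54 + 234) = -196/155 - 3041/288 = -527803/44640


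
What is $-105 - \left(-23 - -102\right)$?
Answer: $-184$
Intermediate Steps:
$-105 - \left(-23 - -102\right) = -105 - \left(-23 + 102\right) = -105 - 79 = -184$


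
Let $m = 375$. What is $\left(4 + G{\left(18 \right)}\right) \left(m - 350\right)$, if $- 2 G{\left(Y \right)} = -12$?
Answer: $250$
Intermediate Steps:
$G{\left(Y \right)} = 6$ ($G{\left(Y \right)} = \left(- \frac{1}{2}\right) \left(-12\right) = 6$)
$\left(4 + G{\left(18 \right)}\right) \left(m - 350\right) = \left(4 + 6\right) \left(375 - 350\right) = 10 \cdot 25 = 250$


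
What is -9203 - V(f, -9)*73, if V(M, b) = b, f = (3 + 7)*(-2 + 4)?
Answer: -8546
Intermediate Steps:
f = 20 (f = 10*2 = 20)
-9203 - V(f, -9)*73 = -9203 - (-9)*73 = -9203 - 1*(-657) = -9203 + 657 = -8546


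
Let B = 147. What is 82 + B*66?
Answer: 9784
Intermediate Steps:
82 + B*66 = 82 + 147*66 = 82 + 9702 = 9784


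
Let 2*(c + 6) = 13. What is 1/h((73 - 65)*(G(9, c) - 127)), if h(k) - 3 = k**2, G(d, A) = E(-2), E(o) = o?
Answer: 1/1065027 ≈ 9.3894e-7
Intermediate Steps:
c = 1/2 (c = -6 + (1/2)*13 = -6 + 13/2 = 1/2 ≈ 0.50000)
G(d, A) = -2
h(k) = 3 + k**2
1/h((73 - 65)*(G(9, c) - 127)) = 1/(3 + ((73 - 65)*(-2 - 127))**2) = 1/(3 + (8*(-129))**2) = 1/(3 + (-1032)**2) = 1/(3 + 1065024) = 1/1065027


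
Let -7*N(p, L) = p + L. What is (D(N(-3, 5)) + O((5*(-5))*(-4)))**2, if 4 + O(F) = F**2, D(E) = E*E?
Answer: 239911876864/2401 ≈ 9.9922e+7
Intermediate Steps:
N(p, L) = -L/7 - p/7 (N(p, L) = -(p + L)/7 = -(L + p)/7 = -L/7 - p/7)
D(E) = E**2
O(F) = -4 + F**2
(D(N(-3, 5)) + O((5*(-5))*(-4)))**2 = ((-1/7*5 - 1/7*(-3))**2 + (-4 + ((5*(-5))*(-4))**2))**2 = ((-5/7 + 3/7)**2 + (-4 + (-25*(-4))**2))**2 = ((-2/7)**2 + (-4 + 100**2))**2 = (4/49 + (-4 + 10000))**2 = (4/49 + 9996)**2 = (489808/49)**2 = 239911876864/2401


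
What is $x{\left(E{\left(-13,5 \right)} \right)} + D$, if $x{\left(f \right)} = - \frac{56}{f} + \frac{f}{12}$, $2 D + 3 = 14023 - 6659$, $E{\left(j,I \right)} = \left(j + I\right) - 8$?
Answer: $\frac{11048}{3} \approx 3682.7$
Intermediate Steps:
$E{\left(j,I \right)} = -8 + I + j$ ($E{\left(j,I \right)} = \left(I + j\right) - 8 = -8 + I + j$)
$D = \frac{7361}{2}$ ($D = - \frac{3}{2} + \frac{14023 - 6659}{2} = - \frac{3}{2} + \frac{1}{2} \cdot 7364 = - \frac{3}{2} + 3682 = \frac{7361}{2} \approx 3680.5$)
$x{\left(f \right)} = - \frac{56}{f} + \frac{f}{12}$ ($x{\left(f \right)} = - \frac{56}{f} + f \frac{1}{12} = - \frac{56}{f} + \frac{f}{12}$)
$x{\left(E{\left(-13,5 \right)} \right)} + D = \left(- \frac{56}{-8 + 5 - 13} + \frac{-8 + 5 - 13}{12}\right) + \frac{7361}{2} = \left(- \frac{56}{-16} + \frac{1}{12} \left(-16\right)\right) + \frac{7361}{2} = \left(\left(-56\right) \left(- \frac{1}{16}\right) - \frac{4}{3}\right) + \frac{7361}{2} = \left(\frac{7}{2} - \frac{4}{3}\right) + \frac{7361}{2} = \frac{13}{6} + \frac{7361}{2} = \frac{11048}{3}$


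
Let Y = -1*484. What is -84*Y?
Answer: 40656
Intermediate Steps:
Y = -484
-84*Y = -84*(-484) = 40656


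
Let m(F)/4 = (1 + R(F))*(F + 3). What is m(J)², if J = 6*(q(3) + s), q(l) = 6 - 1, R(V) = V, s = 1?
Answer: 33315984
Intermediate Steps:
q(l) = 5
J = 36 (J = 6*(5 + 1) = 6*6 = 36)
m(F) = 4*(1 + F)*(3 + F) (m(F) = 4*((1 + F)*(F + 3)) = 4*((1 + F)*(3 + F)) = 4*(1 + F)*(3 + F))
m(J)² = (12 + 4*36² + 16*36)² = (12 + 4*1296 + 576)² = (12 + 5184 + 576)² = 5772² = 33315984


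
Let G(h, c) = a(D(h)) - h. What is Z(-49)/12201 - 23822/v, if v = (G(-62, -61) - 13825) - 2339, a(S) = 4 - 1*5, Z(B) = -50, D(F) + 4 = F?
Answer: 289847072/196472703 ≈ 1.4753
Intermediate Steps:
D(F) = -4 + F
a(S) = -1 (a(S) = 4 - 5 = -1)
G(h, c) = -1 - h
v = -16103 (v = ((-1 - 1*(-62)) - 13825) - 2339 = ((-1 + 62) - 13825) - 2339 = (61 - 13825) - 2339 = -13764 - 2339 = -16103)
Z(-49)/12201 - 23822/v = -50/12201 - 23822/(-16103) = -50*1/12201 - 23822*(-1/16103) = -50/12201 + 23822/16103 = 289847072/196472703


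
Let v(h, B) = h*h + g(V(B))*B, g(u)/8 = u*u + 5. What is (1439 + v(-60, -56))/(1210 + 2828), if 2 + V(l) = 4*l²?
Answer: -70471187473/4038 ≈ -1.7452e+7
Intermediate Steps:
V(l) = -2 + 4*l²
g(u) = 40 + 8*u² (g(u) = 8*(u*u + 5) = 8*(u² + 5) = 8*(5 + u²) = 40 + 8*u²)
v(h, B) = h² + B*(40 + 8*(-2 + 4*B²)²) (v(h, B) = h*h + (40 + 8*(-2 + 4*B²)²)*B = h² + B*(40 + 8*(-2 + 4*B²)²))
(1439 + v(-60, -56))/(1210 + 2828) = (1439 + ((-60)² - 128*(-56)³ + 72*(-56) + 128*(-56)⁵))/(1210 + 2828) = (1439 + (3600 - 128*(-175616) - 4032 + 128*(-550731776)))/4038 = (1439 + (3600 + 22478848 - 4032 - 70493667328))*(1/4038) = (1439 - 70471188912)*(1/4038) = -70471187473*1/4038 = -70471187473/4038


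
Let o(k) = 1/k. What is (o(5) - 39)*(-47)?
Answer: 9118/5 ≈ 1823.6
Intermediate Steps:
(o(5) - 39)*(-47) = (1/5 - 39)*(-47) = (⅕ - 39)*(-47) = -194/5*(-47) = 9118/5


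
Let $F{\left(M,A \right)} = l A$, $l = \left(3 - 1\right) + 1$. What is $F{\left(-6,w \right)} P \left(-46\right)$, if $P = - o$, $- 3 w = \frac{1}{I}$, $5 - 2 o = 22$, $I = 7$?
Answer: $\frac{391}{7} \approx 55.857$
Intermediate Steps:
$o = - \frac{17}{2}$ ($o = \frac{5}{2} - 11 = - \frac{17}{2} \approx -8.5$)
$w = - \frac{1}{21}$ ($w = - \frac{1}{3 \cdot 7} = \left(- \frac{1}{3}\right) \frac{1}{7} = - \frac{1}{21} \approx -0.047619$)
$l = 3$ ($l = \left(3 + \left(-1 + 0\right)\right) + 1 = \left(3 - 1\right) + 1 = 2 + 1 = 3$)
$F{\left(M,A \right)} = 3 A$
$P = \frac{17}{2}$ ($P = \left(-1\right) \left(- \frac{17}{2}\right) = \frac{17}{2} \approx 8.5$)
$F{\left(-6,w \right)} P \left(-46\right) = 3 \left(- \frac{1}{21}\right) \frac{17}{2} \left(-46\right) = \left(- \frac{1}{7}\right) \frac{17}{2} \left(-46\right) = \left(- \frac{17}{14}\right) \left(-46\right) = \frac{391}{7}$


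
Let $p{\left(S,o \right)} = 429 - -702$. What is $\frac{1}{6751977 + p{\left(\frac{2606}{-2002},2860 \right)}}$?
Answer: $\frac{1}{6753108} \approx 1.4808 \cdot 10^{-7}$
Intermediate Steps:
$p{\left(S,o \right)} = 1131$ ($p{\left(S,o \right)} = 429 + 702 = 1131$)
$\frac{1}{6751977 + p{\left(\frac{2606}{-2002},2860 \right)}} = \frac{1}{6751977 + 1131} = \frac{1}{6753108}$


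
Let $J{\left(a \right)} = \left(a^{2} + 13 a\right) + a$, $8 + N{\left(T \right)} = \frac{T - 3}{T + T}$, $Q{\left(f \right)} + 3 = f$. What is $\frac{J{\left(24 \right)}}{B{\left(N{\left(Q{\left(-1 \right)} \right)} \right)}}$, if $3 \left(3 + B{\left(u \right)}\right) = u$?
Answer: $- \frac{7296}{43} \approx -169.67$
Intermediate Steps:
$Q{\left(f \right)} = -3 + f$
$N{\left(T \right)} = -8 + \frac{-3 + T}{2 T}$ ($N{\left(T \right)} = -8 + \frac{T - 3}{T + T} = -8 + \frac{-3 + T}{2 T}$)
$J{\left(a \right)} = a^{2} + 14 a$
$B{\left(u \right)} = -3 + \frac{u}{3}$
$\frac{J{\left(24 \right)}}{B{\left(N{\left(Q{\left(-1 \right)} \right)} \right)}} = \frac{24 \left(14 + 24\right)}{-3 + \frac{\frac{3}{2} \frac{1}{-3 - 1} \left(-1 - 5 \left(-3 - 1\right)\right)}{3}} = \frac{24 \cdot 38}{-3 + \frac{\frac{3}{2} \frac{1}{-4} \left(-1 - -20\right)}{3}} = \frac{1}{-3 + \frac{\frac{3}{2} \left(- \frac{1}{4}\right) \left(-1 + 20\right)}{3}} \cdot 912 = \frac{1}{-3 + \frac{\frac{3}{2} \left(- \frac{1}{4}\right) 19}{3}} \cdot 912 = \frac{1}{-3 + \frac{1}{3} \left(- \frac{57}{8}\right)} 912 = \frac{1}{-3 - \frac{19}{8}} \cdot 912 = \frac{1}{- \frac{43}{8}} \cdot 912 = \left(- \frac{8}{43}\right) 912 = - \frac{7296}{43}$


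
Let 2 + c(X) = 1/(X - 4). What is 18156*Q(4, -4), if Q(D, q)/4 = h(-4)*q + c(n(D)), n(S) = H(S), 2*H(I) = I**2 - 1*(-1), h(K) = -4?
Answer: 3098624/3 ≈ 1.0329e+6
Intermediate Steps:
H(I) = 1/2 + I**2/2 (H(I) = (I**2 - 1*(-1))/2 = (I**2 + 1)/2 = (1 + I**2)/2 = 1/2 + I**2/2)
n(S) = 1/2 + S**2/2
c(X) = -2 + 1/(-4 + X) (c(X) = -2 + 1/(X - 4) = -2 + 1/(-4 + X))
Q(D, q) = -16*q + 4*(8 - D**2)/(-7/2 + D**2/2) (Q(D, q) = 4*(-4*q + (9 - 2*(1/2 + D**2/2))/(-4 + (1/2 + D**2/2))) = 4*(-4*q + (9 + (-1 - D**2))/(-7/2 + D**2/2)) = 4*(-4*q + (8 - D**2)/(-7/2 + D**2/2)) = -16*q + 4*(8 - D**2)/(-7/2 + D**2/2))
18156*Q(4, -4) = 18156*(8*(8 - 1*4**2 - 2*(-4)*(-7 + 4**2))/(-7 + 4**2)) = 18156*(8*(8 - 1*16 - 2*(-4)*(-7 + 16))/(-7 + 16)) = 18156*(8*(8 - 16 - 2*(-4)*9)/9) = 18156*(8*(1/9)*(8 - 16 + 72)) = 18156*(8*(1/9)*64) = 18156*(512/9) = 3098624/3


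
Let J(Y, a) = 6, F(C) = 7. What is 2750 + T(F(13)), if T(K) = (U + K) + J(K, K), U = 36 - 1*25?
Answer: 2774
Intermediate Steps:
U = 11 (U = 36 - 25 = 11)
T(K) = 17 + K (T(K) = (11 + K) + 6 = 17 + K)
2750 + T(F(13)) = 2750 + (17 + 7) = 2750 + 24 = 2774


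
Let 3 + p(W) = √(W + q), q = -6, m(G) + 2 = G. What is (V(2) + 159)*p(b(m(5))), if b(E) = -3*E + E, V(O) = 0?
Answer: -477 + 318*I*√3 ≈ -477.0 + 550.79*I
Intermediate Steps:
m(G) = -2 + G
b(E) = -2*E
p(W) = -3 + √(-6 + W) (p(W) = -3 + √(W - 6) = -3 + √(-6 + W))
(V(2) + 159)*p(b(m(5))) = (0 + 159)*(-3 + √(-6 - 2*(-2 + 5))) = 159*(-3 + √(-6 - 2*3)) = 159*(-3 + √(-6 - 6)) = 159*(-3 + √(-12)) = 159*(-3 + 2*I*√3) = -477 + 318*I*√3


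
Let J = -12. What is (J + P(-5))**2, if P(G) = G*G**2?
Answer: 18769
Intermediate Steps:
P(G) = G**3
(J + P(-5))**2 = (-12 + (-5)**3)**2 = (-12 - 125)**2 = (-137)**2 = 18769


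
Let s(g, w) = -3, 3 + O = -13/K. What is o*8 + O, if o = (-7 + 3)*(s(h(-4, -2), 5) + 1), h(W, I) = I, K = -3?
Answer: 196/3 ≈ 65.333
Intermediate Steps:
O = 4/3 (O = -3 - 13/(-3) = -3 - 13*(-1/3) = -3 + 13/3 = 4/3 ≈ 1.3333)
o = 8 (o = (-7 + 3)*(-3 + 1) = -4*(-2) = 8)
o*8 + O = 8*8 + 4/3 = 64 + 4/3 = 196/3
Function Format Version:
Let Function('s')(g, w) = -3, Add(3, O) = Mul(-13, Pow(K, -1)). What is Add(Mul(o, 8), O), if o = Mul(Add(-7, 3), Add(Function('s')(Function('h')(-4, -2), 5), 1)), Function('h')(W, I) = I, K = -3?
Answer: Rational(196, 3) ≈ 65.333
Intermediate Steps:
O = Rational(4, 3) (O = Add(-3, Mul(-13, Pow(-3, -1))) = Add(-3, Mul(-13, Rational(-1, 3))) = Add(-3, Rational(13, 3)) = Rational(4, 3) ≈ 1.3333)
o = 8 (o = Mul(Add(-7, 3), Add(-3, 1)) = Mul(-4, -2) = 8)
Add(Mul(o, 8), O) = Add(Mul(8, 8), Rational(4, 3)) = Add(64, Rational(4, 3)) = Rational(196, 3)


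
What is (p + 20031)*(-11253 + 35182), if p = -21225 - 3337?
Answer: -108422299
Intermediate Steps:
p = -24562
(p + 20031)*(-11253 + 35182) = (-24562 + 20031)*(-11253 + 35182) = -4531*23929 = -108422299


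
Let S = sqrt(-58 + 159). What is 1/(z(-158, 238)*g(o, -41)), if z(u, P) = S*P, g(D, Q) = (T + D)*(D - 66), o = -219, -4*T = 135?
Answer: 2*sqrt(101)/3463094565 ≈ 5.8040e-9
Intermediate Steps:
T = -135/4 (T = -1/4*135 = -135/4 ≈ -33.750)
S = sqrt(101) ≈ 10.050
g(D, Q) = (-66 + D)*(-135/4 + D) (g(D, Q) = (-135/4 + D)*(D - 66) = (-135/4 + D)*(-66 + D) = (-66 + D)*(-135/4 + D))
z(u, P) = P*sqrt(101) (z(u, P) = sqrt(101)*P = P*sqrt(101))
1/(z(-158, 238)*g(o, -41)) = 1/(((238*sqrt(101)))*(4455/2 + (-219)**2 - 399/4*(-219))) = (sqrt(101)/24038)/(4455/2 + 47961 + 87381/4) = (sqrt(101)/24038)/(288135/4) = (sqrt(101)/24038)*(4/288135) = 2*sqrt(101)/3463094565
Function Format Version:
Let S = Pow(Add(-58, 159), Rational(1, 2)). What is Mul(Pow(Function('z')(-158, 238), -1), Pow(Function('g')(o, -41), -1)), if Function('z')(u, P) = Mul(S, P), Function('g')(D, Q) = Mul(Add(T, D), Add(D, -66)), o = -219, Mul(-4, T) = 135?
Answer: Mul(Rational(2, 3463094565), Pow(101, Rational(1, 2))) ≈ 5.8040e-9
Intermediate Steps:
T = Rational(-135, 4) (T = Mul(Rational(-1, 4), 135) = Rational(-135, 4) ≈ -33.750)
S = Pow(101, Rational(1, 2)) ≈ 10.050
Function('g')(D, Q) = Mul(Add(-66, D), Add(Rational(-135, 4), D)) (Function('g')(D, Q) = Mul(Add(Rational(-135, 4), D), Add(D, -66)) = Mul(Add(Rational(-135, 4), D), Add(-66, D)) = Mul(Add(-66, D), Add(Rational(-135, 4), D)))
Function('z')(u, P) = Mul(P, Pow(101, Rational(1, 2))) (Function('z')(u, P) = Mul(Pow(101, Rational(1, 2)), P) = Mul(P, Pow(101, Rational(1, 2))))
Mul(Pow(Function('z')(-158, 238), -1), Pow(Function('g')(o, -41), -1)) = Mul(Pow(Mul(238, Pow(101, Rational(1, 2))), -1), Pow(Add(Rational(4455, 2), Pow(-219, 2), Mul(Rational(-399, 4), -219)), -1)) = Mul(Mul(Rational(1, 24038), Pow(101, Rational(1, 2))), Pow(Add(Rational(4455, 2), 47961, Rational(87381, 4)), -1)) = Mul(Mul(Rational(1, 24038), Pow(101, Rational(1, 2))), Pow(Rational(288135, 4), -1)) = Mul(Mul(Rational(1, 24038), Pow(101, Rational(1, 2))), Rational(4, 288135)) = Mul(Rational(2, 3463094565), Pow(101, Rational(1, 2)))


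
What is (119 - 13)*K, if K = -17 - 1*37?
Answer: -5724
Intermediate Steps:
K = -54 (K = -17 - 37 = -54)
(119 - 13)*K = (119 - 13)*(-54) = 106*(-54) = -5724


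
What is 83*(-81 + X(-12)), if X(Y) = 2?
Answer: -6557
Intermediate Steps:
83*(-81 + X(-12)) = 83*(-81 + 2) = 83*(-79) = -6557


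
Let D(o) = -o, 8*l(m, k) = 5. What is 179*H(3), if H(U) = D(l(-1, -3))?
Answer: -895/8 ≈ -111.88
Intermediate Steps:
l(m, k) = 5/8 (l(m, k) = (⅛)*5 = 5/8)
H(U) = -5/8 (H(U) = -1*5/8 = -5/8)
179*H(3) = 179*(-5/8) = -895/8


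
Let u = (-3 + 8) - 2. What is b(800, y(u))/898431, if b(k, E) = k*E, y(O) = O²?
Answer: 2400/299477 ≈ 0.0080140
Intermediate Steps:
u = 3 (u = 5 - 2 = 3)
b(k, E) = E*k
b(800, y(u))/898431 = (3²*800)/898431 = (9*800)*(1/898431) = 7200*(1/898431) = 2400/299477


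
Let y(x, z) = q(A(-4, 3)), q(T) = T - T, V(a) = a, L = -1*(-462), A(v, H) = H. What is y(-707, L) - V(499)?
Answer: -499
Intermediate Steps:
L = 462
q(T) = 0
y(x, z) = 0
y(-707, L) - V(499) = 0 - 1*499 = 0 - 499 = -499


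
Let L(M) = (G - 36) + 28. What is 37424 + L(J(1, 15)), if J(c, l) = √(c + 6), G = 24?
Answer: 37440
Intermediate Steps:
J(c, l) = √(6 + c)
L(M) = 16 (L(M) = (24 - 36) + 28 = -12 + 28 = 16)
37424 + L(J(1, 15)) = 37424 + 16 = 37440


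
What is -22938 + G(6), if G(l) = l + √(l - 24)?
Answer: -22932 + 3*I*√2 ≈ -22932.0 + 4.2426*I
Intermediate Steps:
G(l) = l + √(-24 + l)
-22938 + G(6) = -22938 + (6 + √(-24 + 6)) = -22938 + (6 + √(-18)) = -22938 + (6 + 3*I*√2) = -22932 + 3*I*√2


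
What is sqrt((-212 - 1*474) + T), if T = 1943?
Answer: sqrt(1257) ≈ 35.454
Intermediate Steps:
sqrt((-212 - 1*474) + T) = sqrt((-212 - 1*474) + 1943) = sqrt((-212 - 474) + 1943) = sqrt(-686 + 1943) = sqrt(1257)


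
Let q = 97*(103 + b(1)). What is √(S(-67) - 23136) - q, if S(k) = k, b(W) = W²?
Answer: -10088 + I*√23203 ≈ -10088.0 + 152.33*I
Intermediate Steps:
q = 10088 (q = 97*(103 + 1²) = 97*(103 + 1) = 97*104 = 10088)
√(S(-67) - 23136) - q = √(-67 - 23136) - 1*10088 = √(-23203) - 10088 = I*√23203 - 10088 = -10088 + I*√23203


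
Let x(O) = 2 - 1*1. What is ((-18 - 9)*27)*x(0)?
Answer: -729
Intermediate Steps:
x(O) = 1 (x(O) = 2 - 1 = 1)
((-18 - 9)*27)*x(0) = ((-18 - 9)*27)*1 = -27*27*1 = -729*1 = -729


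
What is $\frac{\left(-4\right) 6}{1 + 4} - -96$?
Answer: $\frac{456}{5} \approx 91.2$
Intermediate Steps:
$\frac{\left(-4\right) 6}{1 + 4} - -96 = - \frac{24}{5} + 96 = \frac{456}{5}$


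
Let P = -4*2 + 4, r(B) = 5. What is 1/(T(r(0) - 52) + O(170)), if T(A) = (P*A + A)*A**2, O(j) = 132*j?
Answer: 1/333909 ≈ 2.9948e-6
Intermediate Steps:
P = -4 (P = -8 + 4 = -4)
T(A) = -3*A**3 (T(A) = (-4*A + A)*A**2 = (-3*A)*A**2 = -3*A**3)
1/(T(r(0) - 52) + O(170)) = 1/(-3*(5 - 52)**3 + 132*170) = 1/(-3*(-47)**3 + 22440) = 1/(-3*(-103823) + 22440) = 1/(311469 + 22440) = 1/333909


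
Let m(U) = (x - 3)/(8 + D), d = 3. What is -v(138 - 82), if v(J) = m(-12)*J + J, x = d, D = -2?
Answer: -56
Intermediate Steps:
x = 3
m(U) = 0 (m(U) = (3 - 3)/(8 - 2) = 0/6 = 0*(⅙) = 0)
v(J) = J (v(J) = 0*J + J = 0 + J = J)
-v(138 - 82) = -(138 - 82) = -1*56 = -56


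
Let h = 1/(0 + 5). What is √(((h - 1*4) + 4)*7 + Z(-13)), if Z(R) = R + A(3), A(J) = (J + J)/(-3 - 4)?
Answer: 2*I*√3815/35 ≈ 3.5295*I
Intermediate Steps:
h = ⅕ (h = 1/5 = ⅕ ≈ 0.20000)
A(J) = -2*J/7 (A(J) = (2*J)/(-7) = (2*J)*(-⅐) = -2*J/7)
Z(R) = -6/7 + R (Z(R) = R - 2/7*3 = R - 6/7 = -6/7 + R)
√(((h - 1*4) + 4)*7 + Z(-13)) = √(((⅕ - 1*4) + 4)*7 + (-6/7 - 13)) = √(((⅕ - 4) + 4)*7 - 97/7) = √((-19/5 + 4)*7 - 97/7) = √((⅕)*7 - 97/7) = √(7/5 - 97/7) = √(-436/35) = 2*I*√3815/35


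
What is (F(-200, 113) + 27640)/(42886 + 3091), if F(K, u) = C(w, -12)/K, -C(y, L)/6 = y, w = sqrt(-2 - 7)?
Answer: 27640/45977 + 9*I/4597700 ≈ 0.60117 + 1.9575e-6*I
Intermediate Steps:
w = 3*I (w = sqrt(-9) = 3*I ≈ 3.0*I)
C(y, L) = -6*y
F(K, u) = -18*I/K (F(K, u) = (-18*I)/K = -18*I/K)
(F(-200, 113) + 27640)/(42886 + 3091) = (-18*I/(-200) + 27640)/(42886 + 3091) = (-18*I*(-1/200) + 27640)/45977 = (9*I/100 + 27640)*(1/45977) = (27640 + 9*I/100)*(1/45977) = 27640/45977 + 9*I/4597700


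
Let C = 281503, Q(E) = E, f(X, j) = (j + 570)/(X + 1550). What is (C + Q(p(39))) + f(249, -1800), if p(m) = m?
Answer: 506492828/1799 ≈ 2.8154e+5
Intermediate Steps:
f(X, j) = (570 + j)/(1550 + X)
(C + Q(p(39))) + f(249, -1800) = (281503 + 39) + (570 - 1800)/(1550 + 249) = 281542 - 1230/1799 = 506492828/1799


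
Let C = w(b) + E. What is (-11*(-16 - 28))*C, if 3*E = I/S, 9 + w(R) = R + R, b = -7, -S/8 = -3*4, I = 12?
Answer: -66671/6 ≈ -11112.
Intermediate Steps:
S = 96 (S = -(-24)*4 = -8*(-12) = 96)
w(R) = -9 + 2*R (w(R) = -9 + (R + R) = -9 + 2*R)
E = 1/24 (E = (12/96)/3 = (12*(1/96))/3 = (⅓)*(⅛) = 1/24 ≈ 0.041667)
C = -551/24 (C = (-9 + 2*(-7)) + 1/24 = (-9 - 14) + 1/24 = -23 + 1/24 = -551/24 ≈ -22.958)
(-11*(-16 - 28))*C = -11*(-16 - 28)*(-551/24) = -11*(-44)*(-551/24) = 484*(-551/24) = -66671/6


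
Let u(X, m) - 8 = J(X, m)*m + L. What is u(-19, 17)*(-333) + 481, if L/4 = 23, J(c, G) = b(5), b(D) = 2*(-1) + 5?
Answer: -49802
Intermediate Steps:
b(D) = 3 (b(D) = -2 + 5 = 3)
J(c, G) = 3
L = 92 (L = 4*23 = 92)
u(X, m) = 100 + 3*m (u(X, m) = 8 + (3*m + 92) = 8 + (92 + 3*m) = 100 + 3*m)
u(-19, 17)*(-333) + 481 = (100 + 3*17)*(-333) + 481 = (100 + 51)*(-333) + 481 = 151*(-333) + 481 = -50283 + 481 = -49802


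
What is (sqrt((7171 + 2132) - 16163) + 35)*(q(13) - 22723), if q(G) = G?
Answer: -794850 - 317940*I*sqrt(35) ≈ -7.9485e+5 - 1.881e+6*I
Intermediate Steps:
(sqrt((7171 + 2132) - 16163) + 35)*(q(13) - 22723) = (sqrt((7171 + 2132) - 16163) + 35)*(13 - 22723) = (sqrt(9303 - 16163) + 35)*(-22710) = (sqrt(-6860) + 35)*(-22710) = (14*I*sqrt(35) + 35)*(-22710) = (35 + 14*I*sqrt(35))*(-22710) = -794850 - 317940*I*sqrt(35)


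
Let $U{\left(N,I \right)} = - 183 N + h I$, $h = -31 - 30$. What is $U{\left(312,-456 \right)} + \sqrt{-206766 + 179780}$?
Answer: $-29280 + i \sqrt{26986} \approx -29280.0 + 164.27 i$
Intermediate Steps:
$h = -61$
$U{\left(N,I \right)} = - 183 N - 61 I$
$U{\left(312,-456 \right)} + \sqrt{-206766 + 179780} = \left(\left(-183\right) 312 - -27816\right) + \sqrt{-206766 + 179780} = \left(-57096 + 27816\right) + \sqrt{-26986} = -29280 + i \sqrt{26986}$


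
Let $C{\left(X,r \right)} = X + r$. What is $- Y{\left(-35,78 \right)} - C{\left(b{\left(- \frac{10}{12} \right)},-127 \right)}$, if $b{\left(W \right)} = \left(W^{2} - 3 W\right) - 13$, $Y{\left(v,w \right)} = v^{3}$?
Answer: $\frac{1548425}{36} \approx 43012.0$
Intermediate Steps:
$b{\left(W \right)} = -13 + W^{2} - 3 W$
$- Y{\left(-35,78 \right)} - C{\left(b{\left(- \frac{10}{12} \right)},-127 \right)} = - \left(-35\right)^{3} - \left(\left(-13 + \left(- \frac{10}{12}\right)^{2} - 3 \left(- \frac{10}{12}\right)\right) - 127\right) = \left(-1\right) \left(-42875\right) - \left(\left(-13 + \left(\left(-10\right) \frac{1}{12}\right)^{2} - 3 \left(\left(-10\right) \frac{1}{12}\right)\right) - 127\right) = 42875 - \left(\left(-13 + \left(- \frac{5}{6}\right)^{2} - - \frac{5}{2}\right) - 127\right) = 42875 - \left(\left(-13 + \frac{25}{36} + \frac{5}{2}\right) - 127\right) = 42875 - \left(- \frac{353}{36} - 127\right) = 42875 - - \frac{4925}{36} = 42875 + \frac{4925}{36} = \frac{1548425}{36}$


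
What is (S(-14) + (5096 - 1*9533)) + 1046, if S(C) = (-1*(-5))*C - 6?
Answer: -3467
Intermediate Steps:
S(C) = -6 + 5*C (S(C) = 5*C - 6 = -6 + 5*C)
(S(-14) + (5096 - 1*9533)) + 1046 = ((-6 + 5*(-14)) + (5096 - 1*9533)) + 1046 = ((-6 - 70) + (5096 - 9533)) + 1046 = (-76 - 4437) + 1046 = -4513 + 1046 = -3467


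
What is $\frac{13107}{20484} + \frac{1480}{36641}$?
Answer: $\frac{170189969}{250184748} \approx 0.68026$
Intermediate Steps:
$\frac{13107}{20484} + \frac{1480}{36641} = 13107 \cdot \frac{1}{20484} + 1480 \cdot \frac{1}{36641} = \frac{4369}{6828} + \frac{1480}{36641} = \frac{170189969}{250184748}$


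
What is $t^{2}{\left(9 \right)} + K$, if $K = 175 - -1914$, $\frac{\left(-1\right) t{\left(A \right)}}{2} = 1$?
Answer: $2093$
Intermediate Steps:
$t{\left(A \right)} = -2$ ($t{\left(A \right)} = \left(-2\right) 1 = -2$)
$K = 2089$ ($K = 175 + 1914 = 2089$)
$t^{2}{\left(9 \right)} + K = \left(-2\right)^{2} + 2089 = 4 + 2089 = 2093$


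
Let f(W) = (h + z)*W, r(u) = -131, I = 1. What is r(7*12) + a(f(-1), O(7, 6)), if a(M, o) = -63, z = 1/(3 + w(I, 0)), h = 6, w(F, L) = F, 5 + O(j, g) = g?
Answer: -194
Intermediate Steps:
O(j, g) = -5 + g
z = ¼ (z = 1/(3 + 1) = 1/4 = ¼ ≈ 0.25000)
f(W) = 25*W/4 (f(W) = (6 + ¼)*W = 25*W/4)
r(7*12) + a(f(-1), O(7, 6)) = -131 - 63 = -194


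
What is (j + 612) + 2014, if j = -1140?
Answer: 1486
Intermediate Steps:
(j + 612) + 2014 = (-1140 + 612) + 2014 = -528 + 2014 = 1486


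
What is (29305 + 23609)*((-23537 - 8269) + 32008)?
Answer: 10688628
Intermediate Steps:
(29305 + 23609)*((-23537 - 8269) + 32008) = 52914*(-31806 + 32008) = 52914*202 = 10688628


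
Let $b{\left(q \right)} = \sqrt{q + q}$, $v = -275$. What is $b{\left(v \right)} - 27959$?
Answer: $-27959 + 5 i \sqrt{22} \approx -27959.0 + 23.452 i$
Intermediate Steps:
$b{\left(q \right)} = \sqrt{2} \sqrt{q}$ ($b{\left(q \right)} = \sqrt{2 q} = \sqrt{2} \sqrt{q}$)
$b{\left(v \right)} - 27959 = \sqrt{2} \sqrt{-275} - 27959 = \sqrt{2} \cdot 5 i \sqrt{11} - 27959 = 5 i \sqrt{22} - 27959 = -27959 + 5 i \sqrt{22}$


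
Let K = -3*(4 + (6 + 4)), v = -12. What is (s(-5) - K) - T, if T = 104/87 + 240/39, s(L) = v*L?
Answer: 107050/1131 ≈ 94.651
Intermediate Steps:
s(L) = -12*L
K = -42 (K = -3*(4 + 10) = -3*14 = -42)
T = 8312/1131 (T = 104*(1/87) + 240*(1/39) = 104/87 + 80/13 = 8312/1131 ≈ 7.3493)
(s(-5) - K) - T = (-12*(-5) - 1*(-42)) - 1*8312/1131 = (60 + 42) - 8312/1131 = 102 - 8312/1131 = 107050/1131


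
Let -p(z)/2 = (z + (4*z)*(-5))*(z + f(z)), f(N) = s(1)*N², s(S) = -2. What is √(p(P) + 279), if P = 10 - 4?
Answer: 3*I*√1641 ≈ 121.53*I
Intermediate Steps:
P = 6
f(N) = -2*N²
p(z) = 38*z*(z - 2*z²) (p(z) = -2*(z + (4*z)*(-5))*(z - 2*z²) = -2*(z - 20*z)*(z - 2*z²) = -2*(-19*z)*(z - 2*z²) = -(-38)*z*(z - 2*z²) = 38*z*(z - 2*z²))
√(p(P) + 279) = √(6²*(38 - 76*6) + 279) = √(36*(38 - 456) + 279) = √(36*(-418) + 279) = √(-15048 + 279) = √(-14769) = 3*I*√1641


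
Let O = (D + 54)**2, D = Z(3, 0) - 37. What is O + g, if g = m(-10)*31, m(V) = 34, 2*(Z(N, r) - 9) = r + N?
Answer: 7241/4 ≈ 1810.3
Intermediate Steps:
Z(N, r) = 9 + N/2 + r/2 (Z(N, r) = 9 + (r + N)/2 = 9 + (N + r)/2 = 9 + (N/2 + r/2) = 9 + N/2 + r/2)
D = -53/2 (D = (9 + (1/2)*3 + (1/2)*0) - 37 = (9 + 3/2 + 0) - 37 = 21/2 - 37 = -53/2 ≈ -26.500)
g = 1054 (g = 34*31 = 1054)
O = 3025/4 (O = (-53/2 + 54)**2 = (55/2)**2 = 3025/4 ≈ 756.25)
O + g = 3025/4 + 1054 = 7241/4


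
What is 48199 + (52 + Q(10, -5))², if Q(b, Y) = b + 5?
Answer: 52688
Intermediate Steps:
Q(b, Y) = 5 + b
48199 + (52 + Q(10, -5))² = 48199 + (52 + (5 + 10))² = 48199 + (52 + 15)² = 48199 + 67² = 48199 + 4489 = 52688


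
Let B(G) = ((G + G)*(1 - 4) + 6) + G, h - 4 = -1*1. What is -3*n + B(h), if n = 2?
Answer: -15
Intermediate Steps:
h = 3 (h = 4 - 1*1 = 4 - 1 = 3)
B(G) = 6 - 5*G (B(G) = ((2*G)*(-3) + 6) + G = (-6*G + 6) + G = (6 - 6*G) + G = 6 - 5*G)
-3*n + B(h) = -3*2 + (6 - 5*3) = -6 + (6 - 15) = -6 - 9 = -15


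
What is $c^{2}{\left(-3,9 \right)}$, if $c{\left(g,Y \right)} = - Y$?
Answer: $81$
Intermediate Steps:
$c^{2}{\left(-3,9 \right)} = \left(\left(-1\right) 9\right)^{2} = \left(-9\right)^{2} = 81$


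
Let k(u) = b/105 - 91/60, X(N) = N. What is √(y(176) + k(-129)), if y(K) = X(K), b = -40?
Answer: √7677915/210 ≈ 13.195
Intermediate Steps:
k(u) = -797/420 (k(u) = -40/105 - 91/60 = -40*1/105 - 91*1/60 = -8/21 - 91/60 = -797/420)
y(K) = K
√(y(176) + k(-129)) = √(176 - 797/420) = √(73123/420) = √7677915/210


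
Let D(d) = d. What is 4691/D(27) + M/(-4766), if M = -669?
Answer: 22375369/128682 ≈ 173.88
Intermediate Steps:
4691/D(27) + M/(-4766) = 4691/27 - 669/(-4766) = 4691*(1/27) - 669*(-1/4766) = 4691/27 + 669/4766 = 22375369/128682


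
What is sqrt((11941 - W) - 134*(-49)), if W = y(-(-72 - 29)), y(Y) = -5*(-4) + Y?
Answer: sqrt(18386) ≈ 135.59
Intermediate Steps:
y(Y) = 20 + Y
W = 121 (W = 20 - (-72 - 29) = 20 - 1*(-101) = 20 + 101 = 121)
sqrt((11941 - W) - 134*(-49)) = sqrt((11941 - 1*121) - 134*(-49)) = sqrt((11941 - 121) + 6566) = sqrt(11820 + 6566) = sqrt(18386)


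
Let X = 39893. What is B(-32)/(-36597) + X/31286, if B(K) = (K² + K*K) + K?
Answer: 465630515/381657914 ≈ 1.2200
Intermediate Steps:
B(K) = K + 2*K² (B(K) = (K² + K²) + K = 2*K² + K = K + 2*K²)
B(-32)/(-36597) + X/31286 = -32*(1 + 2*(-32))/(-36597) + 39893/31286 = -32*(1 - 64)*(-1/36597) + 39893*(1/31286) = -32*(-63)*(-1/36597) + 39893/31286 = 2016*(-1/36597) + 39893/31286 = -672/12199 + 39893/31286 = 465630515/381657914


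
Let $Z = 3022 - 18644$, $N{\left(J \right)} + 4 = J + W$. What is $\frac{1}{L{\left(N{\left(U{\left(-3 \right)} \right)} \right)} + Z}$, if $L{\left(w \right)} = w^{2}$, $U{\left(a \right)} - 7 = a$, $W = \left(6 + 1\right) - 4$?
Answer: $- \frac{1}{15613} \approx -6.4049 \cdot 10^{-5}$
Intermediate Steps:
$W = 3$ ($W = 7 - 4 = 3$)
$U{\left(a \right)} = 7 + a$
$N{\left(J \right)} = -1 + J$ ($N{\left(J \right)} = -4 + \left(J + 3\right) = -4 + \left(3 + J\right) = -1 + J$)
$Z = -15622$ ($Z = 3022 - 18644 = -15622$)
$\frac{1}{L{\left(N{\left(U{\left(-3 \right)} \right)} \right)} + Z} = \frac{1}{\left(-1 + \left(7 - 3\right)\right)^{2} - 15622} = \frac{1}{\left(-1 + 4\right)^{2} - 15622} = \frac{1}{3^{2} - 15622} = \frac{1}{9 - 15622} = \frac{1}{-15613} = - \frac{1}{15613}$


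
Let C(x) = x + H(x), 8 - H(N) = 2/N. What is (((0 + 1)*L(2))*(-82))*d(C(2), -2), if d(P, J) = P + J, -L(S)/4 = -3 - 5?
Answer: -18368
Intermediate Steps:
L(S) = 32 (L(S) = -4*(-3 - 5) = -4*(-8) = 32)
H(N) = 8 - 2/N
C(x) = 8 + x - 2/x (C(x) = x + (8 - 2/x) = 8 + x - 2/x)
d(P, J) = J + P
(((0 + 1)*L(2))*(-82))*d(C(2), -2) = (((0 + 1)*32)*(-82))*(-2 + (8 + 2 - 2/2)) = ((1*32)*(-82))*(-2 + (8 + 2 - 2*1/2)) = (32*(-82))*(-2 + (8 + 2 - 1)) = -2624*(-2 + 9) = -2624*7 = -18368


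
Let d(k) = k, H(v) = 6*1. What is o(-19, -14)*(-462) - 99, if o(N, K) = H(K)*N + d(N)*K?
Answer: -70323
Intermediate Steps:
H(v) = 6
o(N, K) = 6*N + K*N (o(N, K) = 6*N + N*K = 6*N + K*N)
o(-19, -14)*(-462) - 99 = -19*(6 - 14)*(-462) - 99 = -19*(-8)*(-462) - 99 = 152*(-462) - 99 = -70224 - 99 = -70323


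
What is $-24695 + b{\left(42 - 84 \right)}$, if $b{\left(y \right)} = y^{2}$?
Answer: $-22931$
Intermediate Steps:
$-24695 + b{\left(42 - 84 \right)} = -24695 + \left(42 - 84\right)^{2} = -24695 + \left(-42\right)^{2} = -24695 + 1764 = -22931$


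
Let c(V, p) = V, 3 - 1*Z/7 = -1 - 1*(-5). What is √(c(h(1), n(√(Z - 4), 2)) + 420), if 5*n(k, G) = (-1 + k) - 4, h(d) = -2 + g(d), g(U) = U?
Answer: √419 ≈ 20.469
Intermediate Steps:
h(d) = -2 + d
Z = -7 (Z = 21 - 7*(-1 - 1*(-5)) = 21 - 7*(-1 + 5) = 21 - 7*4 = 21 - 28 = -7)
n(k, G) = -1 + k/5 (n(k, G) = ((-1 + k) - 4)/5 = (-5 + k)/5 = -1 + k/5)
√(c(h(1), n(√(Z - 4), 2)) + 420) = √((-2 + 1) + 420) = √(-1 + 420) = √419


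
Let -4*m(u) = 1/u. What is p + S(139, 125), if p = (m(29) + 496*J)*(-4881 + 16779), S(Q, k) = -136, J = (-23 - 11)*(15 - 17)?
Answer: 23275139315/58 ≈ 4.0130e+8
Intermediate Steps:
J = 68 (J = -34*(-2) = 68)
m(u) = -1/(4*u)
p = 23275147203/58 (p = (-¼/29 + 496*68)*(-4881 + 16779) = (-¼*1/29 + 33728)*11898 = (-1/116 + 33728)*11898 = (3912447/116)*11898 = 23275147203/58 ≈ 4.0130e+8)
p + S(139, 125) = 23275147203/58 - 136 = 23275139315/58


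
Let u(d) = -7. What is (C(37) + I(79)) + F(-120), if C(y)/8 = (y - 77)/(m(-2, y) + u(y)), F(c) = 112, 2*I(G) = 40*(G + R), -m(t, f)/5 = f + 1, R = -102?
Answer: -68236/197 ≈ -346.38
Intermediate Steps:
m(t, f) = -5 - 5*f (m(t, f) = -5*(f + 1) = -5*(1 + f) = -5 - 5*f)
I(G) = -2040 + 20*G (I(G) = (40*(G - 102))/2 = (40*(-102 + G))/2 = (-4080 + 40*G)/2 = -2040 + 20*G)
C(y) = 8*(-77 + y)/(-12 - 5*y) (C(y) = 8*((y - 77)/((-5 - 5*y) - 7)) = 8*((-77 + y)/(-12 - 5*y)) = 8*(-77 + y)/(-12 - 5*y))
(C(37) + I(79)) + F(-120) = (8*(77 - 1*37)/(12 + 5*37) + (-2040 + 20*79)) + 112 = (8*(77 - 37)/(12 + 185) + (-2040 + 1580)) + 112 = (8*40/197 - 460) + 112 = (8*(1/197)*40 - 460) + 112 = (320/197 - 460) + 112 = -90300/197 + 112 = -68236/197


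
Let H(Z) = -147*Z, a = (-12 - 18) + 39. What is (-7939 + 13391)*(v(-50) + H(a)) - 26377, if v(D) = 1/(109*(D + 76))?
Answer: -10258188815/1417 ≈ -7.2394e+6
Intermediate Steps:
a = 9 (a = -30 + 39 = 9)
v(D) = 1/(8284 + 109*D) (v(D) = 1/(109*(76 + D)) = 1/(8284 + 109*D))
(-7939 + 13391)*(v(-50) + H(a)) - 26377 = (-7939 + 13391)*(1/(109*(76 - 50)) - 147*9) - 26377 = 5452*((1/109)/26 - 1323) - 26377 = 5452*((1/109)*(1/26) - 1323) - 26377 = 5452*(1/2834 - 1323) - 26377 = 5452*(-3749381/2834) - 26377 = -10220812606/1417 - 26377 = -10258188815/1417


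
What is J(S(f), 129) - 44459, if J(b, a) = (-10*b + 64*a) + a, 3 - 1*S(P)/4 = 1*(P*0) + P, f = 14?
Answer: -35634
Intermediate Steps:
S(P) = 12 - 4*P (S(P) = 12 - 4*(1*(P*0) + P) = 12 - 4*(1*0 + P) = 12 - 4*(0 + P) = 12 - 4*P)
J(b, a) = -10*b + 65*a
J(S(f), 129) - 44459 = (-10*(12 - 4*14) + 65*129) - 44459 = (-10*(12 - 56) + 8385) - 44459 = (-10*(-44) + 8385) - 44459 = (440 + 8385) - 44459 = 8825 - 44459 = -35634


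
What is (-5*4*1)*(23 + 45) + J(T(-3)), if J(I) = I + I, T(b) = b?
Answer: -1366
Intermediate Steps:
J(I) = 2*I
(-5*4*1)*(23 + 45) + J(T(-3)) = (-5*4*1)*(23 + 45) + 2*(-3) = -20*1*68 - 6 = -20*68 - 6 = -1360 - 6 = -1366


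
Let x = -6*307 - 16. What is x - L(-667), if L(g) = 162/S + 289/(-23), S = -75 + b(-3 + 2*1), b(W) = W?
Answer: -1611047/874 ≈ -1843.3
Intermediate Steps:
S = -76 (S = -75 + (-3 + 2*1) = -75 + (-3 + 2) = -75 - 1 = -76)
x = -1858 (x = -1842 - 16 = -1858)
L(g) = -12845/874 (L(g) = 162/(-76) + 289/(-23) = 162*(-1/76) + 289*(-1/23) = -81/38 - 289/23 = -12845/874)
x - L(-667) = -1858 - 1*(-12845/874) = -1858 + 12845/874 = -1611047/874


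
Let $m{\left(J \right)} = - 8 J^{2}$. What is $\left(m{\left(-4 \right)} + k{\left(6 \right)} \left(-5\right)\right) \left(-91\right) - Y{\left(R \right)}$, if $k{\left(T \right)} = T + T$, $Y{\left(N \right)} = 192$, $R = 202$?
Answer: $16916$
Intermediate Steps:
$k{\left(T \right)} = 2 T$
$\left(m{\left(-4 \right)} + k{\left(6 \right)} \left(-5\right)\right) \left(-91\right) - Y{\left(R \right)} = \left(- 8 \left(-4\right)^{2} + 2 \cdot 6 \left(-5\right)\right) \left(-91\right) - 192 = \left(\left(-8\right) 16 + 12 \left(-5\right)\right) \left(-91\right) - 192 = \left(-128 - 60\right) \left(-91\right) - 192 = \left(-188\right) \left(-91\right) - 192 = 17108 - 192 = 16916$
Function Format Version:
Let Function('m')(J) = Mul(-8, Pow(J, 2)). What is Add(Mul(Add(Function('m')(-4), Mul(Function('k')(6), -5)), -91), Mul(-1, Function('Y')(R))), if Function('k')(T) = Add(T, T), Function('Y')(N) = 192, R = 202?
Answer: 16916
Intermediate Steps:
Function('k')(T) = Mul(2, T)
Add(Mul(Add(Function('m')(-4), Mul(Function('k')(6), -5)), -91), Mul(-1, Function('Y')(R))) = Add(Mul(Add(Mul(-8, Pow(-4, 2)), Mul(Mul(2, 6), -5)), -91), Mul(-1, 192)) = Add(Mul(Add(Mul(-8, 16), Mul(12, -5)), -91), -192) = Add(Mul(Add(-128, -60), -91), -192) = Add(Mul(-188, -91), -192) = Add(17108, -192) = 16916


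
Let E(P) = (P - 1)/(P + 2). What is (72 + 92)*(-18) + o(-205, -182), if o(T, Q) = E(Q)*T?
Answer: -37925/12 ≈ -3160.4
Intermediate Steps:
E(P) = (-1 + P)/(2 + P)
o(T, Q) = T*(-1 + Q)/(2 + Q) (o(T, Q) = ((-1 + Q)/(2 + Q))*T = T*(-1 + Q)/(2 + Q))
(72 + 92)*(-18) + o(-205, -182) = (72 + 92)*(-18) - 205*(-1 - 182)/(2 - 182) = 164*(-18) - 205*(-183)/(-180) = -2952 - 205*(-1/180)*(-183) = -2952 - 2501/12 = -37925/12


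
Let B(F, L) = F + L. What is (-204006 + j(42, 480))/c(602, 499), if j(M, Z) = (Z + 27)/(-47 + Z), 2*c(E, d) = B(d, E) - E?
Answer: -176668182/216067 ≈ -817.65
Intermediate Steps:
c(E, d) = d/2 (c(E, d) = ((d + E) - E)/2 = ((E + d) - E)/2 = d/2)
j(M, Z) = (27 + Z)/(-47 + Z)
(-204006 + j(42, 480))/c(602, 499) = (-204006 + (27 + 480)/(-47 + 480))/(((½)*499)) = (-204006 + 507/433)/(499/2) = (-204006 + (1/433)*507)*(2/499) = (-204006 + 507/433)*(2/499) = -88334091/433*2/499 = -176668182/216067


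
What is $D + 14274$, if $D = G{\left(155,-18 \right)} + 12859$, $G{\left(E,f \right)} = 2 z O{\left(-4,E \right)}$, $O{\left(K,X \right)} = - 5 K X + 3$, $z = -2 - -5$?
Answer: $45751$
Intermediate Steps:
$z = 3$ ($z = -2 + 5 = 3$)
$O{\left(K,X \right)} = 3 - 5 K X$ ($O{\left(K,X \right)} = - 5 K X + 3 = 3 - 5 K X$)
$G{\left(E,f \right)} = 18 + 120 E$ ($G{\left(E,f \right)} = 2 \cdot 3 \left(3 - - 20 E\right) = 6 \left(3 + 20 E\right) = 18 + 120 E$)
$D = 31477$ ($D = \left(18 + 120 \cdot 155\right) + 12859 = \left(18 + 18600\right) + 12859 = 18618 + 12859 = 31477$)
$D + 14274 = 31477 + 14274 = 45751$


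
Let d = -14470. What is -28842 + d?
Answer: -43312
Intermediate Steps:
-28842 + d = -28842 - 14470 = -43312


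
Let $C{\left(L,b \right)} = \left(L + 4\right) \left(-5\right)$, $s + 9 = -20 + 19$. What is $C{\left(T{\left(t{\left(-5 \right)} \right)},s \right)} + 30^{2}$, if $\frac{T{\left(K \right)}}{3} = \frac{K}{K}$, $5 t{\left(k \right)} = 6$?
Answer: $865$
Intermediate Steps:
$t{\left(k \right)} = \frac{6}{5}$ ($t{\left(k \right)} = \frac{1}{5} \cdot 6 = \frac{6}{5}$)
$s = -10$ ($s = -9 + \left(-20 + 19\right) = -9 - 1 = -10$)
$T{\left(K \right)} = 3$ ($T{\left(K \right)} = 3 \frac{K}{K} = 3 \cdot 1 = 3$)
$C{\left(L,b \right)} = -20 - 5 L$ ($C{\left(L,b \right)} = \left(4 + L\right) \left(-5\right) = -20 - 5 L$)
$C{\left(T{\left(t{\left(-5 \right)} \right)},s \right)} + 30^{2} = \left(-20 - 15\right) + 30^{2} = \left(-20 - 15\right) + 900 = -35 + 900 = 865$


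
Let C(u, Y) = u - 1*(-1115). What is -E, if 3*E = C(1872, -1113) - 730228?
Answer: 727241/3 ≈ 2.4241e+5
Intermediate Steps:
C(u, Y) = 1115 + u (C(u, Y) = u + 1115 = 1115 + u)
E = -727241/3 (E = ((1115 + 1872) - 730228)/3 = (2987 - 730228)/3 = (1/3)*(-727241) = -727241/3 ≈ -2.4241e+5)
-E = -1*(-727241/3) = 727241/3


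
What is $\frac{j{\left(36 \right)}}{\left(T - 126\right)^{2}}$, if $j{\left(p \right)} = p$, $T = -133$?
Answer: $\frac{36}{67081} \approx 0.00053666$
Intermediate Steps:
$\frac{j{\left(36 \right)}}{\left(T - 126\right)^{2}} = \frac{36}{\left(-133 - 126\right)^{2}} = \frac{36}{\left(-259\right)^{2}} = \frac{36}{67081}$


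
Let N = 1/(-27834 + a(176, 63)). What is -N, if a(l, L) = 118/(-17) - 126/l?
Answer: 1496/41651119 ≈ 3.5917e-5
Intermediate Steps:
a(l, L) = -118/17 - 126/l (a(l, L) = 118*(-1/17) - 126/l = -118/17 - 126/l)
N = -1496/41651119 (N = 1/(-27834 + (-118/17 - 126/176)) = 1/(-27834 + (-118/17 - 126*1/176)) = 1/(-27834 + (-118/17 - 63/88)) = 1/(-27834 - 11455/1496) = 1/(-41651119/1496) = -1496/41651119 ≈ -3.5917e-5)
-N = -1*(-1496/41651119) = 1496/41651119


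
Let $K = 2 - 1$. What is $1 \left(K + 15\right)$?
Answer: $16$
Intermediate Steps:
$K = 1$ ($K = 2 - 1 = 1$)
$1 \left(K + 15\right) = 1 \left(1 + 15\right) = 1 \cdot 16 = 16$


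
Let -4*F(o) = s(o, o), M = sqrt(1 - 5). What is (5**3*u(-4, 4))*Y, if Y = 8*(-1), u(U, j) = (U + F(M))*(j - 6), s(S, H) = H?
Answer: -8000 - 1000*I ≈ -8000.0 - 1000.0*I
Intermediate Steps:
M = 2*I (M = sqrt(-4) = 2*I ≈ 2.0*I)
F(o) = -o/4
u(U, j) = (-6 + j)*(U - I/2) (u(U, j) = (U - I/2)*(j - 6) = (U - I/2)*(-6 + j) = (-6 + j)*(U - I/2))
Y = -8
(5**3*u(-4, 4))*Y = (5**3*(-6*(-4) + 3*I - 4*4 - 1/2*I*4))*(-8) = (125*(24 + 3*I - 16 - 2*I))*(-8) = (125*(8 + I))*(-8) = (1000 + 125*I)*(-8) = -8000 - 1000*I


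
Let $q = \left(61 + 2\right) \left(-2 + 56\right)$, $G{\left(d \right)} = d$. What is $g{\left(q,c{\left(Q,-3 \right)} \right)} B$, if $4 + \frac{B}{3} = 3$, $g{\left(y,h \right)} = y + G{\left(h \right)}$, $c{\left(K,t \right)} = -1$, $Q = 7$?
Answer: $-10203$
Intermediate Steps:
$q = 3402$ ($q = 63 \cdot 54 = 3402$)
$g{\left(y,h \right)} = h + y$ ($g{\left(y,h \right)} = y + h = h + y$)
$B = -3$ ($B = -12 + 3 \cdot 3 = -12 + 9 = -3$)
$g{\left(q,c{\left(Q,-3 \right)} \right)} B = \left(-1 + 3402\right) \left(-3\right) = 3401 \left(-3\right) = -10203$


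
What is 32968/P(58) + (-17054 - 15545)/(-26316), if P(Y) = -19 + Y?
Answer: 22278391/26316 ≈ 846.57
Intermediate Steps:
32968/P(58) + (-17054 - 15545)/(-26316) = 32968/(-19 + 58) + (-17054 - 15545)/(-26316) = 32968/39 - 32599*(-1/26316) = 32968*(1/39) + 32599/26316 = 2536/3 + 32599/26316 = 22278391/26316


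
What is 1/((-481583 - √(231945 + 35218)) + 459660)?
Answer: -21923/480350766 + √267163/480350766 ≈ -4.4564e-5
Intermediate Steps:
1/((-481583 - √(231945 + 35218)) + 459660) = 1/((-481583 - √267163) + 459660) = 1/(-21923 - √267163)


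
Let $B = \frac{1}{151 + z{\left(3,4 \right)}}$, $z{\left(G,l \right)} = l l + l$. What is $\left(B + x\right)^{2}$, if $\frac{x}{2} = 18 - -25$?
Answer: $\frac{216295849}{29241} \approx 7397.0$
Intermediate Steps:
$z{\left(G,l \right)} = l + l^{2}$ ($z{\left(G,l \right)} = l^{2} + l = l + l^{2}$)
$x = 86$ ($x = 2 \left(18 - -25\right) = 2 \left(18 + 25\right) = 2 \cdot 43 = 86$)
$B = \frac{1}{171}$ ($B = \frac{1}{151 + 4 \left(1 + 4\right)} = \frac{1}{151 + 4 \cdot 5} = \frac{1}{151 + 20} = \frac{1}{171} \approx 0.005848$)
$\left(B + x\right)^{2} = \left(\frac{1}{171} + 86\right)^{2} = \left(\frac{14707}{171}\right)^{2} = \frac{216295849}{29241}$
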